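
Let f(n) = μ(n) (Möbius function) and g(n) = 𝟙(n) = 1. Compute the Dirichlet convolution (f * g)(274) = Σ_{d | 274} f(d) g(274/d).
(μ * 𝟙)(274) = 0

Divisors of 274: [1, 2, 137, 274]. For each d | 274:
  d = 1: μ(1) · 𝟙(274/1) = 1 · 1 = 1
  d = 2: μ(2) · 𝟙(274/2) = -1 · 1 = -1
  d = 137: μ(137) · 𝟙(274/137) = -1 · 1 = -1
  d = 274: μ(274) · 𝟙(274/274) = 1 · 1 = 1
Summing: (μ * 𝟙)(274) = 1 + -1 + -1 + 1 = 0.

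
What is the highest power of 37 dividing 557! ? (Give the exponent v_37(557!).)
v_37(557!) = 15

Legendre's formula: v_p(n!) = Σ_{k ≥ 1} ⌊n / p^k⌋. For p = 37, n = 557, the terms are:
  ⌊557/37^1⌋ = ⌊557/37⌋ = 15
(the next term ⌊557/37^2⌋ = 0, terminating the sum). Summing: v_37(557!) = 15 = 15.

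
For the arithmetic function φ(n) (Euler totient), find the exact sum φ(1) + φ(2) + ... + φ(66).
Σ_{n ≤ 66} φ(n) = 1328

Compute φ(n) for each 1 ≤ n ≤ 66: φ(1) = 1, φ(2) = 1, φ(3) = 2, φ(4) = 2, φ(5) = 4, φ(6) = 2, φ(7) = 6, φ(8) = 4, φ(9) = 6, φ(10) = 4, φ(11) = 10, φ(12) = 4, φ(13) = 12, φ(14) = 6, φ(15) = 8, φ(16) = 8, φ(17) = 16, φ(18) = 6, φ(19) = 18, φ(20) = 8, φ(21) = 12, φ(22) = 10, φ(23) = 22, φ(24) = 8, φ(25) = 20, φ(26) = 12, φ(27) = 18, φ(28) = 12, φ(29) = 28, φ(30) = 8, φ(31) = 30, φ(32) = 16, φ(33) = 20, φ(34) = 16, φ(35) = 24, φ(36) = 12, φ(37) = 36, φ(38) = 18, φ(39) = 24, φ(40) = 16, φ(41) = 40, φ(42) = 12, φ(43) = 42, φ(44) = 20, φ(45) = 24, φ(46) = 22, φ(47) = 46, φ(48) = 16, φ(49) = 42, φ(50) = 20, φ(51) = 32, φ(52) = 24, φ(53) = 52, φ(54) = 18, φ(55) = 40, φ(56) = 24, φ(57) = 36, φ(58) = 28, φ(59) = 58, φ(60) = 16, φ(61) = 60, φ(62) = 30, φ(63) = 36, φ(64) = 32, φ(65) = 48, φ(66) = 20. Summing all 66 values: 1328. (Average order: Σ_{n ≤ x} φ(n) ~ (3/π²) x². For x = 66, (3/π²)·66² ≈ 1324.07.)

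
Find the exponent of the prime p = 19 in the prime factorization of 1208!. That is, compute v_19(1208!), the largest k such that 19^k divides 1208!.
v_19(1208!) = 66

Legendre's formula: v_p(n!) = Σ_{k ≥ 1} ⌊n / p^k⌋. For p = 19, n = 1208, the terms are:
  ⌊1208/19^1⌋ = ⌊1208/19⌋ = 63
  ⌊1208/19^2⌋ = ⌊1208/361⌋ = 3
(the next term ⌊1208/19^3⌋ = 0, terminating the sum). Summing: v_19(1208!) = 63 + 3 = 66.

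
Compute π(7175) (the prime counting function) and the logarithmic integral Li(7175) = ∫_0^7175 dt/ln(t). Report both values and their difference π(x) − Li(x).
π(7175) = 916;  Li(7175) ≈ 934.07;  π(x) − Li(x) ≈ -18.07.

Direct count of primes ≤ 7175 gives π(7175) = 916. Numerical evaluation of the logarithmic integral gives Li(7175) ≈ 934.07. The difference π(x) − Li(x) ≈ -18.07 is typically negative for small/moderate x (Li(x) overestimates), though Littlewood's theorem shows this sign changes infinitely often.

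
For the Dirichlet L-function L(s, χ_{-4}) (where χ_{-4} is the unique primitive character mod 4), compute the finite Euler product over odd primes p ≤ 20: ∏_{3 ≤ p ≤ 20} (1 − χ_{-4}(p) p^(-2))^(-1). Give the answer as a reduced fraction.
∏ = 14933966047/16280616960

The odd primes p ≤ 20 are [3, 5, 7, 11, 13, 17, 19]. For each, χ(p) = 1 if p ≡ 1 mod 4, χ(p) = −1 if p ≡ 3 mod 4. Taking (1 − χ(p)/p^2)^(-1) = p^2/(p^2 − χ(p)): (1 − (-1)/3^2)^(-1) · (1 − (1)/5^2)^(-1) · (1 − (-1)/7^2)^(-1) · (1 − (-1)/11^2)^(-1) · (1 − (1)/13^2)^(-1) · (1 − (1)/17^2)^(-1) · (1 − (-1)/19^2)^(-1) = 14933966047/16280616960.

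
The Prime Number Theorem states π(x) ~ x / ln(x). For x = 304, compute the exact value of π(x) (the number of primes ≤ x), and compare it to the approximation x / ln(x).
π(304) = 62;  x/ln(x) ≈ 53.17;  relative error ≈ 14.23%.

Directly count primes up to 304: π(304) = 62. The PNT approximation gives 304/ln(304) ≈ 304/5.71703 ≈ 53.17. Relative error (π(x) − x/ln(x)) / π(x) ≈ 14.23%; the approximation is known to undercount slightly (Li(x) is a better estimate).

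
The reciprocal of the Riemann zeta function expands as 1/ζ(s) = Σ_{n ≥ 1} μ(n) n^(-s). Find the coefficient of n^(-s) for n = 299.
μ(299) = 1

Factor n = 299 = 13 · 23. μ(n) = 0 if any exponent ≥ 2 (not squarefree); otherwise μ(n) = (−1)^{ω(n)} where ω(n) is the number of distinct prime factors. Applying: μ(299) = 1.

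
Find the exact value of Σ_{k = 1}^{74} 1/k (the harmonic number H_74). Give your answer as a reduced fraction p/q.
H_74 = 668934292077295215167676426926677/136851726813476721146087646859200

Direct summation: H_74 = 1 + 1/2 + ... + 1/74. The least common denominator is lcm(1, ..., 74) = 410555180440430163438262940577600; over this denominator the numerator is 410555180440430163438262940577600 + 205277590220215081719131470288800 + 136851726813476721146087646859200 + 102638795110107540859565735144400 + 82111036088086032687652588115520 + 68425863406738360573043823429600 + 58650740062918594776894705796800 + 51319397555053770429782867572200 + 45617242271158907048695882286400 + 41055518044043016343826294057760 + 37323198221857287585296630961600 + 34212931703369180286521911714800 + 31581167726186935649097149275200 + 29325370031459297388447352898400 + 27370345362695344229217529371840 + 25659698777526885214891433786100 + 24150304731790009614015467092800 + 22808621135579453524347941143200 + 21608167391601587549382260030400 + 20527759022021508171913147028880 + 19550246687639531592298235265600 + 18661599110928643792648315480800 + 17850225236540441888620127851200 + 17106465851684590143260955857400 + 16422207217617206537530517623104 + 15790583863093467824548574637600 + 15205747423719635682898627428800 + 14662685015729648694223676449200 + 14157075187601040118560791054400 + 13685172681347672114608764685920 + 13243715498078392368976223889600 + 12829849388763442607445716893050 + 12441066073952429195098876987200 + 12075152365895004807007733546400 + 11730148012583718955378941159360 + 11404310567789726762173970571600 + 11096085957849463876709809204800 + 10804083695800793774691130015200 + 10527055908728978549699049758400 + 10263879511010754085956573514440 + 10013540986351955205811291233600 + 9775123343819765796149117632800 + 9547794893963492172982859083200 + 9330799555464321896324157740400 + 9123448454231781409739176457280 + 8925112618270220944310063925600 + 8735216605115535392303466820800 + 8553232925842295071630477928700 + 8378677151845513539556386542400 + 8211103608808603268765258811552 + 8050101577263336538005155697600 + 7895291931546733912274287318800 + 7746324159253399310155904539200 + 7602873711859817841449313714400 + 7464639644371457517059326192320 + 7331342507864824347111838224600 + 7202722463867195849794086676800 + 7078537593800520059280395527200 + 6958562380346273956580727806400 + 6842586340673836057304382342960 + 6730412794105412515381359681600 + 6621857749039196184488111944800 + 6516748895879843864099411755200 + 6414924694381721303722858446525 + 6316233545237387129819429855040 + 6220533036976214597549438493600 + 6127689260304927812511387172800 + 6037576182947502403503866773200 + 5950075078846813962873375950400 + 5865074006291859477689470579680 + 5782467330146903710398069585600 + 5702155283894863381086985285800 + 5624043567677125526551547131200 + 5548042978924731938354904602400 = 2006802876231885645503029280780031, so H_74 = 2006802876231885645503029280780031/410555180440430163438262940577600; reducing by gcd(2006802876231885645503029280780031, 410555180440430163438262940577600) = 3 gives 668934292077295215167676426926677/136851726813476721146087646859200 ≈ 4.88802. (The PNT-adjacent estimate ln(74) + γ ≈ 4.88128 matches within O(1/n).)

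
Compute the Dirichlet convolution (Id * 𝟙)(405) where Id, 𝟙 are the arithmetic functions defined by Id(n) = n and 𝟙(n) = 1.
(Id * 𝟙)(405) = 726

Divisors of 405: [1, 3, 5, 9, 15, 27, 45, 81, 135, 405]. For each d | 405:
  d = 1: Id(1) · 𝟙(405/1) = 1 · 1 = 1
  d = 3: Id(3) · 𝟙(405/3) = 3 · 1 = 3
  d = 5: Id(5) · 𝟙(405/5) = 5 · 1 = 5
  d = 9: Id(9) · 𝟙(405/9) = 9 · 1 = 9
  d = 15: Id(15) · 𝟙(405/15) = 15 · 1 = 15
  d = 27: Id(27) · 𝟙(405/27) = 27 · 1 = 27
  d = 45: Id(45) · 𝟙(405/45) = 45 · 1 = 45
  d = 81: Id(81) · 𝟙(405/81) = 81 · 1 = 81
  d = 135: Id(135) · 𝟙(405/135) = 135 · 1 = 135
  d = 405: Id(405) · 𝟙(405/405) = 405 · 1 = 405
Summing: (Id * 𝟙)(405) = 1 + 3 + 5 + 9 + 15 + 27 + 45 + 81 + 135 + 405 = 726.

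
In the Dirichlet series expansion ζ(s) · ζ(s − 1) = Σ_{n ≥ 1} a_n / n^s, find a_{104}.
σ(104) = 210

In the product (Σ m^0/m^s)(Σ k / k^s) = Σ (Σ_{d | n} d) / n^s, the coefficient of 1/n^s is σ(n) = Σ_{d | n} d. For n = 104, divisors are [1, 2, 4, 8, 13, 26, 52, 104]; summing: σ(104) = 210.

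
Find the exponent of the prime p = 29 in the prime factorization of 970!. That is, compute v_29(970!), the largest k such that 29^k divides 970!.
v_29(970!) = 34

Legendre's formula: v_p(n!) = Σ_{k ≥ 1} ⌊n / p^k⌋. For p = 29, n = 970, the terms are:
  ⌊970/29^1⌋ = ⌊970/29⌋ = 33
  ⌊970/29^2⌋ = ⌊970/841⌋ = 1
(the next term ⌊970/29^3⌋ = 0, terminating the sum). Summing: v_29(970!) = 33 + 1 = 34.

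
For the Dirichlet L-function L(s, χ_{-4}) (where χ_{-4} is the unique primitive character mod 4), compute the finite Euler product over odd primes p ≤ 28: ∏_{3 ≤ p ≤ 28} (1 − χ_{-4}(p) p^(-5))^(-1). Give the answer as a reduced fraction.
∏ = 19221914719363107239019289471588875/19296053991287416836128860852453376

The odd primes p ≤ 28 are [3, 5, 7, 11, 13, 17, 19, 23]. For each, χ(p) = 1 if p ≡ 1 mod 4, χ(p) = −1 if p ≡ 3 mod 4. Taking (1 − χ(p)/p^5)^(-1) = p^5/(p^5 − χ(p)): (1 − (-1)/3^5)^(-1) · (1 − (1)/5^5)^(-1) · (1 − (-1)/7^5)^(-1) · (1 − (-1)/11^5)^(-1) · (1 − (1)/13^5)^(-1) · (1 − (1)/17^5)^(-1) · (1 − (-1)/19^5)^(-1) · (1 − (-1)/23^5)^(-1) = 19221914719363107239019289471588875/19296053991287416836128860852453376.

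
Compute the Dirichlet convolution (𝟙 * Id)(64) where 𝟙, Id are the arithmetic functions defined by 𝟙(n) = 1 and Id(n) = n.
(𝟙 * Id)(64) = 127

Divisors of 64: [1, 2, 4, 8, 16, 32, 64]. For each d | 64:
  d = 1: 𝟙(1) · Id(64/1) = 1 · 64 = 64
  d = 2: 𝟙(2) · Id(64/2) = 1 · 32 = 32
  d = 4: 𝟙(4) · Id(64/4) = 1 · 16 = 16
  d = 8: 𝟙(8) · Id(64/8) = 1 · 8 = 8
  d = 16: 𝟙(16) · Id(64/16) = 1 · 4 = 4
  d = 32: 𝟙(32) · Id(64/32) = 1 · 2 = 2
  d = 64: 𝟙(64) · Id(64/64) = 1 · 1 = 1
Summing: (𝟙 * Id)(64) = 64 + 32 + 16 + 8 + 4 + 2 + 1 = 127.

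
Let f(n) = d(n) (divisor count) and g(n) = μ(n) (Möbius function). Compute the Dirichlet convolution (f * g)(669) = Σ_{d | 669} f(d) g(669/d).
(d * μ)(669) = 1

Divisors of 669: [1, 3, 223, 669]. For each d | 669:
  d = 1: d(1) · μ(669/1) = 1 · 1 = 1
  d = 3: d(3) · μ(669/3) = 2 · -1 = -2
  d = 223: d(223) · μ(669/223) = 2 · -1 = -2
  d = 669: d(669) · μ(669/669) = 4 · 1 = 4
Summing: (d * μ)(669) = 1 + -2 + -2 + 4 = 1.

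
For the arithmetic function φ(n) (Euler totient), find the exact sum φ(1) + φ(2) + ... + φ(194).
Σ_{n ≤ 194} φ(n) = 11518

Compute φ(n) for each 1 ≤ n ≤ 194: φ(1) = 1, φ(2) = 1, φ(3) = 2, φ(4) = 2, φ(5) = 4, φ(6) = 2, φ(7) = 6, φ(8) = 4, φ(9) = 6, φ(10) = 4, φ(11) = 10, φ(12) = 4, φ(13) = 12, φ(14) = 6, φ(15) = 8, φ(16) = 8, φ(17) = 16, φ(18) = 6, φ(19) = 18, φ(20) = 8, φ(21) = 12, φ(22) = 10, φ(23) = 22, φ(24) = 8, φ(25) = 20, φ(26) = 12, φ(27) = 18, φ(28) = 12, φ(29) = 28, φ(30) = 8, φ(31) = 30, φ(32) = 16, φ(33) = 20, φ(34) = 16, φ(35) = 24, φ(36) = 12, φ(37) = 36, φ(38) = 18, φ(39) = 24, φ(40) = 16, φ(41) = 40, φ(42) = 12, φ(43) = 42, φ(44) = 20, φ(45) = 24, φ(46) = 22, φ(47) = 46, φ(48) = 16, φ(49) = 42, φ(50) = 20, φ(51) = 32, φ(52) = 24, φ(53) = 52, φ(54) = 18, φ(55) = 40, φ(56) = 24, φ(57) = 36, φ(58) = 28, φ(59) = 58, φ(60) = 16, φ(61) = 60, φ(62) = 30, φ(63) = 36, φ(64) = 32, φ(65) = 48, φ(66) = 20, φ(67) = 66, φ(68) = 32, φ(69) = 44, φ(70) = 24, φ(71) = 70, φ(72) = 24, φ(73) = 72, φ(74) = 36, φ(75) = 40, φ(76) = 36, φ(77) = 60, φ(78) = 24, φ(79) = 78, φ(80) = 32, φ(81) = 54, φ(82) = 40, φ(83) = 82, φ(84) = 24, φ(85) = 64, φ(86) = 42, φ(87) = 56, φ(88) = 40, φ(89) = 88, φ(90) = 24, φ(91) = 72, φ(92) = 44, φ(93) = 60, φ(94) = 46, φ(95) = 72, φ(96) = 32, φ(97) = 96, φ(98) = 42, φ(99) = 60, φ(100) = 40, φ(101) = 100, φ(102) = 32, φ(103) = 102, φ(104) = 48, φ(105) = 48, φ(106) = 52, φ(107) = 106, φ(108) = 36, φ(109) = 108, φ(110) = 40, φ(111) = 72, φ(112) = 48, φ(113) = 112, φ(114) = 36, φ(115) = 88, φ(116) = 56, φ(117) = 72, φ(118) = 58, φ(119) = 96, φ(120) = 32, φ(121) = 110, φ(122) = 60, φ(123) = 80, φ(124) = 60, φ(125) = 100, φ(126) = 36, φ(127) = 126, φ(128) = 64, φ(129) = 84, φ(130) = 48, φ(131) = 130, φ(132) = 40, φ(133) = 108, φ(134) = 66, φ(135) = 72, φ(136) = 64, φ(137) = 136, φ(138) = 44, φ(139) = 138, φ(140) = 48, φ(141) = 92, φ(142) = 70, φ(143) = 120, φ(144) = 48, φ(145) = 112, φ(146) = 72, φ(147) = 84, φ(148) = 72, φ(149) = 148, φ(150) = 40, φ(151) = 150, φ(152) = 72, φ(153) = 96, φ(154) = 60, φ(155) = 120, φ(156) = 48, φ(157) = 156, φ(158) = 78, φ(159) = 104, φ(160) = 64, φ(161) = 132, φ(162) = 54, φ(163) = 162, φ(164) = 80, φ(165) = 80, φ(166) = 82, φ(167) = 166, φ(168) = 48, φ(169) = 156, φ(170) = 64, φ(171) = 108, φ(172) = 84, φ(173) = 172, φ(174) = 56, φ(175) = 120, φ(176) = 80, φ(177) = 116, φ(178) = 88, φ(179) = 178, φ(180) = 48, φ(181) = 180, φ(182) = 72, φ(183) = 120, φ(184) = 88, φ(185) = 144, φ(186) = 60, φ(187) = 160, φ(188) = 92, φ(189) = 108, φ(190) = 72, φ(191) = 190, φ(192) = 64, φ(193) = 192, φ(194) = 96. Summing all 194 values: 11518. (Average order: Σ_{n ≤ x} φ(n) ~ (3/π²) x². For x = 194, (3/π²)·194² ≈ 11439.97.)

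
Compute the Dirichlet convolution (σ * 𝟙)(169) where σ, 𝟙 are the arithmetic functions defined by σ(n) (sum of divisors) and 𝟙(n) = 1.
(σ * 𝟙)(169) = 198

Divisors of 169: [1, 13, 169]. For each d | 169:
  d = 1: σ(1) · 𝟙(169/1) = 1 · 1 = 1
  d = 13: σ(13) · 𝟙(169/13) = 14 · 1 = 14
  d = 169: σ(169) · 𝟙(169/169) = 183 · 1 = 183
Summing: (σ * 𝟙)(169) = 1 + 14 + 183 = 198.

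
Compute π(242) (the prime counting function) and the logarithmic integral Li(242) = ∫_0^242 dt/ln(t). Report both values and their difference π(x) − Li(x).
π(242) = 53;  Li(242) ≈ 57.98;  π(x) − Li(x) ≈ -4.98.

Direct count of primes ≤ 242 gives π(242) = 53. Numerical evaluation of the logarithmic integral gives Li(242) ≈ 57.98. The difference π(x) − Li(x) ≈ -4.98 is typically negative for small/moderate x (Li(x) overestimates), though Littlewood's theorem shows this sign changes infinitely often.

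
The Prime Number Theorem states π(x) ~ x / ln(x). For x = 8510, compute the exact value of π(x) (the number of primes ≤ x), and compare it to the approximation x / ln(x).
π(8510) = 1060;  x/ln(x) ≈ 940.44;  relative error ≈ 11.28%.

Directly count primes up to 8510: π(8510) = 1060. The PNT approximation gives 8510/ln(8510) ≈ 8510/9.04900 ≈ 940.44. Relative error (π(x) − x/ln(x)) / π(x) ≈ 11.28%; the approximation is known to undercount slightly (Li(x) is a better estimate).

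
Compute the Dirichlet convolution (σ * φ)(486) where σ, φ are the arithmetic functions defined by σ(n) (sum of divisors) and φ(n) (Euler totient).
(σ * φ)(486) = 5832

Divisors of 486: [1, 2, 3, 6, 9, 18, 27, 54, 81, 162, 243, 486]. For each d | 486:
  d = 1: σ(1) · φ(486/1) = 1 · 162 = 162
  d = 2: σ(2) · φ(486/2) = 3 · 162 = 486
  d = 3: σ(3) · φ(486/3) = 4 · 54 = 216
  d = 6: σ(6) · φ(486/6) = 12 · 54 = 648
  d = 9: σ(9) · φ(486/9) = 13 · 18 = 234
  d = 18: σ(18) · φ(486/18) = 39 · 18 = 702
  d = 27: σ(27) · φ(486/27) = 40 · 6 = 240
  d = 54: σ(54) · φ(486/54) = 120 · 6 = 720
  d = 81: σ(81) · φ(486/81) = 121 · 2 = 242
  d = 162: σ(162) · φ(486/162) = 363 · 2 = 726
  d = 243: σ(243) · φ(486/243) = 364 · 1 = 364
  d = 486: σ(486) · φ(486/486) = 1092 · 1 = 1092
Summing: (σ * φ)(486) = 162 + 486 + 216 + 648 + 234 + 702 + 240 + 720 + 242 + 726 + 364 + 1092 = 5832.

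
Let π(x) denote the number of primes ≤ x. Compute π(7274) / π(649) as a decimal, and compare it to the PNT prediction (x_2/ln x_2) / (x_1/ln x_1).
π(7274)/π(649) = 928/118 ≈ 7.8644;  PNT prediction ≈ 8.1620.

π(649) = 118 and π(7274) = 928, so π(7274)/π(649) ≈ 7.8644. The PNT-predicted ratio is (7274/ln(7274)) / (649/ln(649)) ≈ 8.1620. The two agree to within a few percent, as expected.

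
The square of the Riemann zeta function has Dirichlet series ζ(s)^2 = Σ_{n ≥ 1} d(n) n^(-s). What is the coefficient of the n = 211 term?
d(211) = 2

ζ(s)^2 = (Σ 1/m^s)(Σ 1/k^s). The coefficient of 1/n^s in the product is the number of ordered pairs (m, k) with mk = n, which equals d(n). For n = 211, divisors are [1, 211], so d(211) = 2.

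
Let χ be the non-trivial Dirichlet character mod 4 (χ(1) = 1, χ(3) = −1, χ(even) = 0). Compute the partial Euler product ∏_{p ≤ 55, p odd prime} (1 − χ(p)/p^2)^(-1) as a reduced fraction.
∏ = 6080498115610191266973991/6635764829241999360000000

The odd primes p ≤ 55 are [3, 5, 7, 11, 13, 17, 19, 23, 29, 31, 37, 41, 43, 47, 53]. For each, χ(p) = 1 if p ≡ 1 mod 4, χ(p) = −1 if p ≡ 3 mod 4. Taking (1 − χ(p)/p^2)^(-1) = p^2/(p^2 − χ(p)): (1 − (-1)/3^2)^(-1) · (1 − (1)/5^2)^(-1) · (1 − (-1)/7^2)^(-1) · (1 − (-1)/11^2)^(-1) · (1 − (1)/13^2)^(-1) · (1 − (1)/17^2)^(-1) · (1 − (-1)/19^2)^(-1) · (1 − (-1)/23^2)^(-1) · (1 − (1)/29^2)^(-1) · (1 − (-1)/31^2)^(-1) · (1 − (1)/37^2)^(-1) · (1 − (1)/41^2)^(-1) · (1 − (-1)/43^2)^(-1) · (1 − (-1)/47^2)^(-1) · (1 − (1)/53^2)^(-1) = 6080498115610191266973991/6635764829241999360000000.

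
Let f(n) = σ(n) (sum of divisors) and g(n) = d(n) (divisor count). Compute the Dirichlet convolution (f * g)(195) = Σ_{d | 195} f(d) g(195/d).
(σ * d)(195) = 768

Divisors of 195: [1, 3, 5, 13, 15, 39, 65, 195]. For each d | 195:
  d = 1: σ(1) · d(195/1) = 1 · 8 = 8
  d = 3: σ(3) · d(195/3) = 4 · 4 = 16
  d = 5: σ(5) · d(195/5) = 6 · 4 = 24
  d = 13: σ(13) · d(195/13) = 14 · 4 = 56
  d = 15: σ(15) · d(195/15) = 24 · 2 = 48
  d = 39: σ(39) · d(195/39) = 56 · 2 = 112
  d = 65: σ(65) · d(195/65) = 84 · 2 = 168
  d = 195: σ(195) · d(195/195) = 336 · 1 = 336
Summing: (σ * d)(195) = 8 + 16 + 24 + 56 + 48 + 112 + 168 + 336 = 768.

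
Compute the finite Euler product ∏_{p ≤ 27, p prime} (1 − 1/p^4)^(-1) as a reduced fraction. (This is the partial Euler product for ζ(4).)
∏ = 179711034607426083154393/166042662475294310400000

The primes p ≤ 27 are [2, 3, 5, 7, 11, 13, 17, 19, 23]. For each prime, (1 − 1/p^4)^(-1) = p^4 / (p^4 − 1). The product is (1 − 1/2^4)^(-1), (1 − 1/3^4)^(-1), (1 − 1/5^4)^(-1), (1 − 1/7^4)^(-1), (1 − 1/11^4)^(-1), (1 − 1/13^4)^(-1), (1 − 1/17^4)^(-1), (1 − 1/19^4)^(-1), (1 − 1/23^4)^(-1) = ∏ p^4 / (p^4 − 1) = 179711034607426083154393/166042662475294310400000.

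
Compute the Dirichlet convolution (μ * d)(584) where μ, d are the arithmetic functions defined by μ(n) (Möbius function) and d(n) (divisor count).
(μ * d)(584) = 1

Divisors of 584: [1, 2, 4, 8, 73, 146, 292, 584]. For each d | 584:
  d = 1: μ(1) · d(584/1) = 1 · 8 = 8
  d = 2: μ(2) · d(584/2) = -1 · 6 = -6
  d = 4: μ(4) · d(584/4) = 0 · 4 = 0
  d = 8: μ(8) · d(584/8) = 0 · 2 = 0
  d = 73: μ(73) · d(584/73) = -1 · 4 = -4
  d = 146: μ(146) · d(584/146) = 1 · 3 = 3
  d = 292: μ(292) · d(584/292) = 0 · 2 = 0
  d = 584: μ(584) · d(584/584) = 0 · 1 = 0
Summing: (μ * d)(584) = 8 + -6 + 0 + 0 + -4 + 3 + 0 + 0 = 1.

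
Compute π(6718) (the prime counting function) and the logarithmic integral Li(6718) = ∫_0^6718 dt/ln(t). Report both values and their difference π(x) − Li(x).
π(6718) = 866;  Li(6718) ≈ 882.41;  π(x) − Li(x) ≈ -16.41.

Direct count of primes ≤ 6718 gives π(6718) = 866. Numerical evaluation of the logarithmic integral gives Li(6718) ≈ 882.41. The difference π(x) − Li(x) ≈ -16.41 is typically negative for small/moderate x (Li(x) overestimates), though Littlewood's theorem shows this sign changes infinitely often.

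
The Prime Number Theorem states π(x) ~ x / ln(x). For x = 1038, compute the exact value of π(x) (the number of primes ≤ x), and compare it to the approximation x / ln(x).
π(1038) = 174;  x/ln(x) ≈ 149.46;  relative error ≈ 14.10%.

Directly count primes up to 1038: π(1038) = 174. The PNT approximation gives 1038/ln(1038) ≈ 1038/6.94505 ≈ 149.46. Relative error (π(x) − x/ln(x)) / π(x) ≈ 14.10%; the approximation is known to undercount slightly (Li(x) is a better estimate).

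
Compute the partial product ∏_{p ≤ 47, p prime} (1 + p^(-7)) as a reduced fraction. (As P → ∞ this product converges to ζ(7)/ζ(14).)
∏ = 263853992248183929955588067841649958807762565359040660091503223132247928290282626850939575242745161896165376/261685269908462752626449098337825267072687203746267710284915637456014619560925349129829845059340019784340625

The primes p ≤ 47 are [2, 3, 5, 7, 11, 13, 17, 19, 23, 29, 31, 37, 41, 43, 47]. For each, (1 + 1/p^7) = (p^7 + 1)/p^7. Multiplying these fractions over p ∈ [2, 3, 5, 7, 11, 13, 17, 19, 23, 29, 31, 37, 41, 43, 47] gives 263853992248183929955588067841649958807762565359040660091503223132247928290282626850939575242745161896165376/261685269908462752626449098337825267072687203746267710284915637456014619560925349129829845059340019784340625. (In the limit P → ∞ this tends to ζ(7)/ζ(14).)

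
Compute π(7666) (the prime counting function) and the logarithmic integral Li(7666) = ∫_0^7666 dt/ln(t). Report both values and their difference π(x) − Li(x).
π(7666) = 971;  Li(7666) ≈ 989.16;  π(x) − Li(x) ≈ -18.16.

Direct count of primes ≤ 7666 gives π(7666) = 971. Numerical evaluation of the logarithmic integral gives Li(7666) ≈ 989.16. The difference π(x) − Li(x) ≈ -18.16 is typically negative for small/moderate x (Li(x) overestimates), though Littlewood's theorem shows this sign changes infinitely often.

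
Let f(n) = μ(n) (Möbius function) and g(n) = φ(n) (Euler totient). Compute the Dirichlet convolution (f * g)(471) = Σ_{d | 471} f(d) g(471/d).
(μ * φ)(471) = 155

Divisors of 471: [1, 3, 157, 471]. For each d | 471:
  d = 1: μ(1) · φ(471/1) = 1 · 312 = 312
  d = 3: μ(3) · φ(471/3) = -1 · 156 = -156
  d = 157: μ(157) · φ(471/157) = -1 · 2 = -2
  d = 471: μ(471) · φ(471/471) = 1 · 1 = 1
Summing: (μ * φ)(471) = 312 + -156 + -2 + 1 = 155.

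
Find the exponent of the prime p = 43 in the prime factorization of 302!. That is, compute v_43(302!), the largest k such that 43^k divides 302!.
v_43(302!) = 7

Legendre's formula: v_p(n!) = Σ_{k ≥ 1} ⌊n / p^k⌋. For p = 43, n = 302, the terms are:
  ⌊302/43^1⌋ = ⌊302/43⌋ = 7
(the next term ⌊302/43^2⌋ = 0, terminating the sum). Summing: v_43(302!) = 7 = 7.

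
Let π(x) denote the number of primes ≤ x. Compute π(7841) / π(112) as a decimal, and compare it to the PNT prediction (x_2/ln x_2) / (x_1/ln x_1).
π(7841)/π(112) = 991/29 ≈ 34.1724;  PNT prediction ≈ 36.8387.

π(112) = 29 and π(7841) = 991, so π(7841)/π(112) ≈ 34.1724. The PNT-predicted ratio is (7841/ln(7841)) / (112/ln(112)) ≈ 36.8387. The two agree to within a few percent, as expected.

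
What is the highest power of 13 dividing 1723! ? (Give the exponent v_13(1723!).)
v_13(1723!) = 142

Legendre's formula: v_p(n!) = Σ_{k ≥ 1} ⌊n / p^k⌋. For p = 13, n = 1723, the terms are:
  ⌊1723/13^1⌋ = ⌊1723/13⌋ = 132
  ⌊1723/13^2⌋ = ⌊1723/169⌋ = 10
(the next term ⌊1723/13^3⌋ = 0, terminating the sum). Summing: v_13(1723!) = 132 + 10 = 142.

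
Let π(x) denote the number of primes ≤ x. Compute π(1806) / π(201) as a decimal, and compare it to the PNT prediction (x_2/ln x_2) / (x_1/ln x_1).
π(1806)/π(201) = 279/46 ≈ 6.0652;  PNT prediction ≈ 6.3544.

π(201) = 46 and π(1806) = 279, so π(1806)/π(201) ≈ 6.0652. The PNT-predicted ratio is (1806/ln(1806)) / (201/ln(201)) ≈ 6.3544. The two agree to within a few percent, as expected.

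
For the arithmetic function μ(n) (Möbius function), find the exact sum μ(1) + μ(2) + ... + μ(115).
Σ_{n ≤ 115} μ(n) = -5

Compute μ(n) for each 1 ≤ n ≤ 115: μ(1) = 1, μ(2) = -1, μ(3) = -1, μ(4) = 0, μ(5) = -1, μ(6) = 1, μ(7) = -1, μ(8) = 0, μ(9) = 0, μ(10) = 1, μ(11) = -1, μ(12) = 0, μ(13) = -1, μ(14) = 1, μ(15) = 1, μ(16) = 0, μ(17) = -1, μ(18) = 0, μ(19) = -1, μ(20) = 0, μ(21) = 1, μ(22) = 1, μ(23) = -1, μ(24) = 0, μ(25) = 0, μ(26) = 1, μ(27) = 0, μ(28) = 0, μ(29) = -1, μ(30) = -1, μ(31) = -1, μ(32) = 0, μ(33) = 1, μ(34) = 1, μ(35) = 1, μ(36) = 0, μ(37) = -1, μ(38) = 1, μ(39) = 1, μ(40) = 0, μ(41) = -1, μ(42) = -1, μ(43) = -1, μ(44) = 0, μ(45) = 0, μ(46) = 1, μ(47) = -1, μ(48) = 0, μ(49) = 0, μ(50) = 0, μ(51) = 1, μ(52) = 0, μ(53) = -1, μ(54) = 0, μ(55) = 1, μ(56) = 0, μ(57) = 1, μ(58) = 1, μ(59) = -1, μ(60) = 0, μ(61) = -1, μ(62) = 1, μ(63) = 0, μ(64) = 0, μ(65) = 1, μ(66) = -1, μ(67) = -1, μ(68) = 0, μ(69) = 1, μ(70) = -1, μ(71) = -1, μ(72) = 0, μ(73) = -1, μ(74) = 1, μ(75) = 0, μ(76) = 0, μ(77) = 1, μ(78) = -1, μ(79) = -1, μ(80) = 0, μ(81) = 0, μ(82) = 1, μ(83) = -1, μ(84) = 0, μ(85) = 1, μ(86) = 1, μ(87) = 1, μ(88) = 0, μ(89) = -1, μ(90) = 0, μ(91) = 1, μ(92) = 0, μ(93) = 1, μ(94) = 1, μ(95) = 1, μ(96) = 0, μ(97) = -1, μ(98) = 0, μ(99) = 0, μ(100) = 0, μ(101) = -1, μ(102) = -1, μ(103) = -1, μ(104) = 0, μ(105) = -1, μ(106) = 1, μ(107) = -1, μ(108) = 0, μ(109) = -1, μ(110) = -1, μ(111) = 1, μ(112) = 0, μ(113) = -1, μ(114) = -1, μ(115) = 1. Summing all 115 values: -5. (Mertens function M(x) = Σ_{n ≤ x} μ(n); on average M(x) should be small (PNT ⟺ M(x) = o(x)).)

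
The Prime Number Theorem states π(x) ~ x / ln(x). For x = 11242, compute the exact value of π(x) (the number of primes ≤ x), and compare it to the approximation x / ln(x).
π(11242) = 1358;  x/ln(x) ≈ 1205.26;  relative error ≈ 11.25%.

Directly count primes up to 11242: π(11242) = 1358. The PNT approximation gives 11242/ln(11242) ≈ 11242/9.32741 ≈ 1205.26. Relative error (π(x) − x/ln(x)) / π(x) ≈ 11.25%; the approximation is known to undercount slightly (Li(x) is a better estimate).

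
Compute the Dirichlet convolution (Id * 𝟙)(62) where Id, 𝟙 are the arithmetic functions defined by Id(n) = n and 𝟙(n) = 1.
(Id * 𝟙)(62) = 96

Divisors of 62: [1, 2, 31, 62]. For each d | 62:
  d = 1: Id(1) · 𝟙(62/1) = 1 · 1 = 1
  d = 2: Id(2) · 𝟙(62/2) = 2 · 1 = 2
  d = 31: Id(31) · 𝟙(62/31) = 31 · 1 = 31
  d = 62: Id(62) · 𝟙(62/62) = 62 · 1 = 62
Summing: (Id * 𝟙)(62) = 1 + 2 + 31 + 62 = 96.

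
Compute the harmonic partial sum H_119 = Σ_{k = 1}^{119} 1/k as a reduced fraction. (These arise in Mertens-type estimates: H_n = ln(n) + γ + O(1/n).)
H_119 = 93164933029543732588289222815367988877515840444049/17379782769567790172972927968296006432665936992320

Direct summation: H_119 = 1 + 1/2 + ... + 1/119. The least common denominator is lcm(1, ..., 119) = 955888052326228459513511038256280353796626534577600; over this denominator the numerator is 955888052326228459513511038256280353796626534577600 + 477944026163114229756755519128140176898313267288800 + 318629350775409486504503679418760117932208844859200 + 238972013081557114878377759564070088449156633644400 + 191177610465245691902702207651256070759325306915520 + 159314675387704743252251839709380058966104422429600 + 136555436046604065644787291179468621970946647796800 + 119486006540778557439188879782035044224578316822200 + 106209783591803162168167893139586705977402948286400 + 95588805232622845951351103825628035379662653457760 + 86898913847838950864864639841480032163329684961600 + 79657337693852371626125919854690029483052211214800 + 73529850178940650731808541404329257984355887275200 + 68277718023302032822393645589734310985473323898400 + 63725870155081897300900735883752023586441768971840 + 59743003270389278719594439891017522112289158411100 + 56228708960366379971383002250369432576272149092800 + 53104891795901581084083946569793352988701474143200 + 50309897490854129448079528329277913357717186030400 + 47794402616311422975675551912814017689831326728880 + 45518478682201355214929097059822873990315549265600 + 43449456923919475432432319920740016081664842480800 + 41560350101140367804935262532881754512896805851200 + 39828668846926185813062959927345014741526105607400 + 38235522093049138380540441530251214151865061383104 + 36764925089470325365904270702164628992177943637600 + 35403261197267720722722631046528901992467649428800 + 34138859011651016411196822794867155492736661949200 + 32961656976766498603914173732975184613676777054400 + 31862935077540948650450367941876011793220884485920 + 30835098462136401919790678653428398509568597889600 + 29871501635194639359797219945508761056144579205550 + 28966304615946316954954879947160010721109894987200 + 28114354480183189985691501125184716288136074546400 + 27311087209320813128957458235893724394189329559360 + 26552445897950790542041973284896676494350737071600 + 25834812225033201608473271304223793345854771204800 + 25154948745427064724039764164638956678858593015200 + 24509950059646883577269513801443085994785295758400 + 23897201308155711487837775956407008844915663364440 + 23314342739664108768622220445275130580405525233600 + 22759239341100677607464548529911436995157774632800 + 22229954705261126965430489261773961716200617083200 + 21724728461959737716216159960370008040832421240400 + 21241956718360632433633578627917341195480589657280 + 20780175050570183902467631266440877256448402925600 + 20338043666515499138585341239495326676523968820800 + 19914334423463092906531479963672507370763052803700 + 19507919435229152234969613025638374567278092542400 + 19117761046524569190270220765125607075932530691552 + 18742902986788793323794334083456477525424049697600 + 18382462544735162682952135351082314496088971818800 + 18035623628796763387047378080307176486728802539200 + 17701630598633860361361315523264450996233824714400 + 17379782769567790172972927968296006432665936992320 + 17069429505825508205598411397433577746368330974600 + 16769965830284709816026509443092637785905728676800 + 16480828488383249301957086866487592306838388527200 + 16201492412308956940906966750106446674519093806400 + 15931467538770474325225183970938005896610442242960 + 15670295939774237041205098987807874652403713681600 + 15417549231068200959895339326714199254784298944800 + 15172826227400451738309699019940957996771849755200 + 14935750817597319679898609972754380528072289602775 + 14705970035788130146361708280865851596871177455040 + 14483152307973158477477439973580005360554947493600 + 14266985855615350141992702063526572444725769172800 + 14057177240091594992845750562592358144068037273200 + 13853450033713455934978420844293918170965601950400 + 13655543604660406564478729117946862197094664779680 + 13463212004594767035401563919102540194318683585600 + 13276222948975395271020986642448338247175368535800 + 13094356881181211774157685455565484298583925131200 + 12917406112516600804236635652111896672927385602400 + 12745174031016379460180147176750404717288353794368 + 12577474372713532362019882082319478339429296507600 + 12414130549691278694980662834497147451904240708800 + 12254975029823441788634756900721542997392647879200 + 12099848763623145057133051117168105744261095374400 + 11948600654077855743918887978203504422457831682220 + 11801087065755906907574210348842967330822549809600 + 11657171369832054384311110222637565290202762616800 + 11516723522002752524259169135617835587911163067200 + 11379619670550338803732274264955718497578887316400 + 11245741792073275994276600450073886515254429818560 + 11114977352630563482715244630886980858100308541600 + 10987218992255499534638057910991728204558925684800 + 10862364230979868858108079980185004020416210620200 + 10740315194676724264196753238834610716816028478400 + 10620978359180316216816789313958670597740294828640 + 10504264311277235818829791629189893997765126753600 + 10390087525285091951233815633220438628224201462800 + 10278366154045467306596892884476132836522865963200 + 10169021833257749569292670619747663338261984410400 + 10061979498170825889615905665855582671543437206080 + 9957167211731546453265739981836253685381526401850 + 9854516003363179994984649878930725296872438500800 + 9753959717614576117484806512819187283639046271200 + 9655434871982105651651626649053336907036631662400 + 9558880523262284595135110382562803537966265345776 + 9464238141843846133797138992636439146501252817600 + 9371451493394396661897167041728238762712024848800 + 9280466527439111257412728526760003434918704219200 + 9191231272367581341476067675541157248044485909400 + 9103695736440271042985819411964574798063109853120 + 9017811814398381693523689040153588243364401269600 + 8933533199310546350593561105198881811183425556800 + 8850815299316930180680657761632225498116912357200 + 8769615158956224399206523286754865631161711326400 + 8689891384783895086486463984148003216332968496160 + 8611604075011067202824423768074597781951590401600 + 8534714752912754102799205698716788873184165487300 + 8459186303771933270031071135011330564571916235200 + 8384982915142354908013254721546318892952864338400 + 8312070020228073560987052506576350902579361170240 + 8240414244191624650978543433243796153419194263600 + 8169983353215627859089837933814361998261765252800 + 8100746206154478470453483375053223337259546903200 + 8032672708623768567340428892909918939467449870400 = 5124071316624905292355907254845239388263371224422695, so H_119 = 5124071316624905292355907254845239388263371224422695/955888052326228459513511038256280353796626534577600; reducing by gcd(5124071316624905292355907254845239388263371224422695, 955888052326228459513511038256280353796626534577600) = 55 gives 93164933029543732588289222815367988877515840444049/17379782769567790172972927968296006432665936992320 ≈ 5.36053. (The PNT-adjacent estimate ln(119) + γ ≈ 5.35634 matches within O(1/n).)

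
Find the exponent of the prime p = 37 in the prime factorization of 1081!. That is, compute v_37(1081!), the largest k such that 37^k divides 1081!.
v_37(1081!) = 29

Legendre's formula: v_p(n!) = Σ_{k ≥ 1} ⌊n / p^k⌋. For p = 37, n = 1081, the terms are:
  ⌊1081/37^1⌋ = ⌊1081/37⌋ = 29
(the next term ⌊1081/37^2⌋ = 0, terminating the sum). Summing: v_37(1081!) = 29 = 29.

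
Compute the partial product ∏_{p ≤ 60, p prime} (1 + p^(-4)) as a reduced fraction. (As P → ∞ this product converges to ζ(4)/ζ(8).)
∏ = 268899977463896666211538700535176520374989057685372088116157788269917908013056/249460108221570249996046380281539524912894104533469497356108318512969044025625

The primes p ≤ 60 are [2, 3, 5, 7, 11, 13, 17, 19, 23, 29, 31, 37, 41, 43, 47, 53, 59]. For each, (1 + 1/p^4) = (p^4 + 1)/p^4. Multiplying these fractions over p ∈ [2, 3, 5, 7, 11, 13, 17, 19, 23, 29, 31, 37, 41, 43, 47, 53, 59] gives 268899977463896666211538700535176520374989057685372088116157788269917908013056/249460108221570249996046380281539524912894104533469497356108318512969044025625. (In the limit P → ∞ this tends to ζ(4)/ζ(8).)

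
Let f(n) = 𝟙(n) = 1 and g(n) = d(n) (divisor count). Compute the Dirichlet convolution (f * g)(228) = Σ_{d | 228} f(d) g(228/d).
(𝟙 * d)(228) = 54

Divisors of 228: [1, 2, 3, 4, 6, 12, 19, 38, 57, 76, 114, 228]. For each d | 228:
  d = 1: 𝟙(1) · d(228/1) = 1 · 12 = 12
  d = 2: 𝟙(2) · d(228/2) = 1 · 8 = 8
  d = 3: 𝟙(3) · d(228/3) = 1 · 6 = 6
  d = 4: 𝟙(4) · d(228/4) = 1 · 4 = 4
  d = 6: 𝟙(6) · d(228/6) = 1 · 4 = 4
  d = 12: 𝟙(12) · d(228/12) = 1 · 2 = 2
  d = 19: 𝟙(19) · d(228/19) = 1 · 6 = 6
  d = 38: 𝟙(38) · d(228/38) = 1 · 4 = 4
  d = 57: 𝟙(57) · d(228/57) = 1 · 3 = 3
  d = 76: 𝟙(76) · d(228/76) = 1 · 2 = 2
  d = 114: 𝟙(114) · d(228/114) = 1 · 2 = 2
  d = 228: 𝟙(228) · d(228/228) = 1 · 1 = 1
Summing: (𝟙 * d)(228) = 12 + 8 + 6 + 4 + 4 + 2 + 6 + 4 + 3 + 2 + 2 + 1 = 54.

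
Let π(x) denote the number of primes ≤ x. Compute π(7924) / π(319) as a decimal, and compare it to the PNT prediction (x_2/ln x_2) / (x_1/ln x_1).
π(7924)/π(319) = 1000/66 ≈ 15.1515;  PNT prediction ≈ 15.9516.

π(319) = 66 and π(7924) = 1000, so π(7924)/π(319) ≈ 15.1515. The PNT-predicted ratio is (7924/ln(7924)) / (319/ln(319)) ≈ 15.9516. The two agree to within a few percent, as expected.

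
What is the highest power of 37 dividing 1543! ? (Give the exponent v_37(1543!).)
v_37(1543!) = 42

Legendre's formula: v_p(n!) = Σ_{k ≥ 1} ⌊n / p^k⌋. For p = 37, n = 1543, the terms are:
  ⌊1543/37^1⌋ = ⌊1543/37⌋ = 41
  ⌊1543/37^2⌋ = ⌊1543/1369⌋ = 1
(the next term ⌊1543/37^3⌋ = 0, terminating the sum). Summing: v_37(1543!) = 41 + 1 = 42.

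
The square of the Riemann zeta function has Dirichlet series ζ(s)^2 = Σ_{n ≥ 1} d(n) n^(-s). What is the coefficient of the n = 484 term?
d(484) = 9

ζ(s)^2 = (Σ 1/m^s)(Σ 1/k^s). The coefficient of 1/n^s in the product is the number of ordered pairs (m, k) with mk = n, which equals d(n). For n = 484, divisors are [1, 2, 4, 11, 22, 44, 121, 242, 484], so d(484) = 9.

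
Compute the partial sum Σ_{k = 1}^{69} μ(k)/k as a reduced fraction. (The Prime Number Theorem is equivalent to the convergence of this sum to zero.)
Σ μ(k)/k = 62016792506357023374451/3929160775540133527939545

Values of μ(k) for 1 ≤ k ≤ 69: μ(1) = 1, μ(2) = -1, μ(3) = -1, μ(5) = -1, μ(6) = 1, μ(7) = -1, μ(10) = 1, μ(11) = -1, μ(13) = -1, μ(14) = 1, μ(15) = 1, μ(17) = -1, μ(19) = -1, μ(21) = 1, μ(22) = 1, μ(23) = -1, μ(26) = 1, μ(29) = -1, μ(30) = -1, μ(31) = -1, μ(33) = 1, μ(34) = 1, μ(35) = 1, μ(37) = -1, μ(38) = 1, μ(39) = 1, μ(41) = -1, μ(42) = -1, μ(43) = -1, μ(46) = 1, μ(47) = -1, μ(51) = 1, μ(53) = -1, μ(55) = 1, μ(57) = 1, μ(58) = 1, μ(59) = -1, μ(61) = -1, μ(62) = 1, μ(65) = 1, μ(66) = -1, μ(67) = -1, μ(69) = 1, with μ = 0 on non-squarefree integers. Summing μ(k)/k for k where μ(k) ≠ 0 gives 62016792506357023374451/3929160775540133527939545 ≈ 0.0158. (PNT ⟺ this sum → 0 as n → ∞.)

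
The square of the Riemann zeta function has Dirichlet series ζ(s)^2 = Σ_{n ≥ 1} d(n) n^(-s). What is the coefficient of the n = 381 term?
d(381) = 4

ζ(s)^2 = (Σ 1/m^s)(Σ 1/k^s). The coefficient of 1/n^s in the product is the number of ordered pairs (m, k) with mk = n, which equals d(n). For n = 381, divisors are [1, 3, 127, 381], so d(381) = 4.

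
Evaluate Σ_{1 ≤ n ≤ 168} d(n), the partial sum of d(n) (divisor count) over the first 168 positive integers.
Σ_{n ≤ 168} d(n) = 894

Compute d(n) for each 1 ≤ n ≤ 168: d(1) = 1, d(2) = 2, d(3) = 2, d(4) = 3, d(5) = 2, d(6) = 4, d(7) = 2, d(8) = 4, d(9) = 3, d(10) = 4, d(11) = 2, d(12) = 6, d(13) = 2, d(14) = 4, d(15) = 4, d(16) = 5, d(17) = 2, d(18) = 6, d(19) = 2, d(20) = 6, d(21) = 4, d(22) = 4, d(23) = 2, d(24) = 8, d(25) = 3, d(26) = 4, d(27) = 4, d(28) = 6, d(29) = 2, d(30) = 8, d(31) = 2, d(32) = 6, d(33) = 4, d(34) = 4, d(35) = 4, d(36) = 9, d(37) = 2, d(38) = 4, d(39) = 4, d(40) = 8, d(41) = 2, d(42) = 8, d(43) = 2, d(44) = 6, d(45) = 6, d(46) = 4, d(47) = 2, d(48) = 10, d(49) = 3, d(50) = 6, d(51) = 4, d(52) = 6, d(53) = 2, d(54) = 8, d(55) = 4, d(56) = 8, d(57) = 4, d(58) = 4, d(59) = 2, d(60) = 12, d(61) = 2, d(62) = 4, d(63) = 6, d(64) = 7, d(65) = 4, d(66) = 8, d(67) = 2, d(68) = 6, d(69) = 4, d(70) = 8, d(71) = 2, d(72) = 12, d(73) = 2, d(74) = 4, d(75) = 6, d(76) = 6, d(77) = 4, d(78) = 8, d(79) = 2, d(80) = 10, d(81) = 5, d(82) = 4, d(83) = 2, d(84) = 12, d(85) = 4, d(86) = 4, d(87) = 4, d(88) = 8, d(89) = 2, d(90) = 12, d(91) = 4, d(92) = 6, d(93) = 4, d(94) = 4, d(95) = 4, d(96) = 12, d(97) = 2, d(98) = 6, d(99) = 6, d(100) = 9, d(101) = 2, d(102) = 8, d(103) = 2, d(104) = 8, d(105) = 8, d(106) = 4, d(107) = 2, d(108) = 12, d(109) = 2, d(110) = 8, d(111) = 4, d(112) = 10, d(113) = 2, d(114) = 8, d(115) = 4, d(116) = 6, d(117) = 6, d(118) = 4, d(119) = 4, d(120) = 16, d(121) = 3, d(122) = 4, d(123) = 4, d(124) = 6, d(125) = 4, d(126) = 12, d(127) = 2, d(128) = 8, d(129) = 4, d(130) = 8, d(131) = 2, d(132) = 12, d(133) = 4, d(134) = 4, d(135) = 8, d(136) = 8, d(137) = 2, d(138) = 8, d(139) = 2, d(140) = 12, d(141) = 4, d(142) = 4, d(143) = 4, d(144) = 15, d(145) = 4, d(146) = 4, d(147) = 6, d(148) = 6, d(149) = 2, d(150) = 12, d(151) = 2, d(152) = 8, d(153) = 6, d(154) = 8, d(155) = 4, d(156) = 12, d(157) = 2, d(158) = 4, d(159) = 4, d(160) = 12, d(161) = 4, d(162) = 10, d(163) = 2, d(164) = 6, d(165) = 8, d(166) = 4, d(167) = 2, d(168) = 16. Summing all 168 values: 894. (Dirichlet's divisor formula: Σ_{n ≤ x} d(n) = x ln(x) + (2γ − 1) x + O(√x). For x = 168, the asymptotic estimate is ≈ 886.77.)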